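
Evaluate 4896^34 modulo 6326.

6000

By square-and-multiply:
34 in binary is 100010, i.e. 34 = 32 + 2.
4896^1 ≡ 4896 (mod 6326)
4896^2 ≡ 4896^2 = 23970816 ≡ 1602 (mod 6326)
4896^4 ≡ 1602^2 = 2566404 ≡ 4374 (mod 6326)
4896^8 ≡ 4374^2 = 19131876 ≡ 2052 (mod 6326)
4896^16 ≡ 2052^2 = 4210704 ≡ 3914 (mod 6326)
4896^32 ≡ 3914^2 = 15319396 ≡ 4150 (mod 6326)
4896^34 = 4896^32 * 4896^2 ≡ 4150 * 1602 (mod 6326).
4150 * 1602 = 6648300 ≡ 6000 (mod 6326).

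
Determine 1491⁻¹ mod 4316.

Apply the Euclidean algorithm and back-substitute:
4316 = 2*1491 + 1334
1491 = 1*1334 + 157
1334 = 8*157 + 78
157 = 2*78 + 1
78 = 78*1 + 0
gcd(1491, 4316) = 1, so the inverse exists.
Back-substitute for 1:
1 = 1*157 − 2*78
  = −2*1334 + 17*157
  = 17*1491 − 19*1334
  = −19*4316 + 55*1491
So 1491⁻¹ ≡ 55 (mod 4316).

55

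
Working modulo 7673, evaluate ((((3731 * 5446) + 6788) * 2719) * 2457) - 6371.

3731 * 5446 = 20319026 ≡ 922 (mod 7673)
922 + 6788 = 7710 ≡ 37 (mod 7673)
37 * 2719 = 100603 ≡ 854 (mod 7673)
854 * 2457 = 2098278 ≡ 3549 (mod 7673)
3549 - 6371 = -2822 ≡ 4851 (mod 7673)

4851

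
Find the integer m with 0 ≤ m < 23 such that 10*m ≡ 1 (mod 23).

7

Apply the Euclidean algorithm and back-substitute:
23 = 2×10 + 3
10 = 3×3 + 1
3 = 3×1 + 0
gcd(10, 23) = 1, so the inverse exists.
Bézout: 1 = −3×23 + 7×10.
So 10⁻¹ ≡ 7 (mod 23).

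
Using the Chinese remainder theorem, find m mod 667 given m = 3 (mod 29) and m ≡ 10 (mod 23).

148

29⁻¹ mod 23: 29*4 ≡ 1 (mod 23), so 29⁻¹ ≡ 4.
m = 3 + 29*((10 − 3)*4 mod 23) = 3 + 29*5 = 148.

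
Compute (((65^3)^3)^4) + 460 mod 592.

461

(65)^3 ≡ 529 (mod 592)
(529)^3 ≡ 369 (mod 592)
(369)^4 ≡ 1 (mod 592)
1 + 460 = 461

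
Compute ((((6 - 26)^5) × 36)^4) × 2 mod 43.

5

6 - 26 = -20 ≡ 23 (mod 43)
(23)^5 ≡ 17 (mod 43)
17 × 36 = 612 ≡ 10 (mod 43)
(10)^4 ≡ 24 (mod 43)
24 × 2 = 48 ≡ 5 (mod 43)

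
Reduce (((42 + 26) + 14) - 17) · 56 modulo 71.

42 + 26 = 68
68 + 14 = 82 ≡ 11 (mod 71)
11 - 17 = -6 ≡ 65 (mod 71)
65 · 56 = 3640 ≡ 19 (mod 71)

19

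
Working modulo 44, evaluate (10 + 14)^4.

10 + 14 = 24
(24)^4 ≡ 16 (mod 44)

16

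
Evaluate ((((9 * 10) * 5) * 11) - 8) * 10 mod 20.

0

9 * 10 = 90 ≡ 10 (mod 20)
10 * 5 = 50 ≡ 10 (mod 20)
10 * 11 = 110 ≡ 10 (mod 20)
10 - 8 = 2
2 * 10 = 20 ≡ 0 (mod 20)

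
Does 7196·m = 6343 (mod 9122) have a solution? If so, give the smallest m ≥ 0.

gcd(7196, 9122) = 2, and 2 does not divide 6343.
So the congruence has no solution.

no solution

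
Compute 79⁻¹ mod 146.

61

By the extended Euclidean algorithm:
146 = 1×79 + 67
79 = 1×67 + 12
67 = 5×12 + 7
12 = 1×7 + 5
7 = 1×5 + 2
5 = 2×2 + 1
2 = 2×1 + 0
gcd(79, 146) = 1, so the inverse exists.
Bézout: 1 = −33×146 + 61×79.
So 79⁻¹ ≡ 61 (mod 146).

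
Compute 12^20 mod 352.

320

Using repeated squaring:
20 in binary is 10100, i.e. 20 = 16 + 4.
12^1 ≡ 12 (mod 352)
12^2 ≡ 12^2 = 144 (mod 352)
12^4 ≡ 144^2 = 20736 ≡ 320 (mod 352)
12^8 ≡ 320^2 = 102400 ≡ 320 (mod 352)
12^16 ≡ 320^2 = 102400 ≡ 320 (mod 352)
12^20 = 12^16 · 12^4 ≡ 320 · 320 (mod 352).
320 · 320 = 102400 ≡ 320 (mod 352).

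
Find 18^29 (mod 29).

29 in binary is 11101, i.e. 29 = 16 + 8 + 4 + 1.
18^1 ≡ 18 (mod 29)
18^2 ≡ 18^2 = 324 ≡ 5 (mod 29)
18^4 ≡ 5^2 = 25 (mod 29)
18^8 ≡ 25^2 = 625 ≡ 16 (mod 29)
18^16 ≡ 16^2 = 256 ≡ 24 (mod 29)
18^29 = 18^16 × 18^8 × 18^4 × 18^1 ≡ 24 × 16 × 25 × 18 (mod 29).
Accumulate the product:
24 × 16 = 384 ≡ 7
7 × 25 = 175 ≡ 1
1 × 18 = 18

18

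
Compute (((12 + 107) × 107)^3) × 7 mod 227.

132

12 + 107 = 119
119 × 107 = 12733 ≡ 21 (mod 227)
(21)^3 ≡ 181 (mod 227)
181 × 7 = 1267 ≡ 132 (mod 227)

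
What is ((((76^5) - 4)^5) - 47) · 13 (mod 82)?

(76)^5 ≡ 14 (mod 82)
14 - 4 = 10
(10)^5 ≡ 42 (mod 82)
42 - 47 = -5 ≡ 77 (mod 82)
77 · 13 = 1001 ≡ 17 (mod 82)

17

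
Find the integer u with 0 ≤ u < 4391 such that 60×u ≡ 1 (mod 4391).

Run the extended Euclidean algorithm:
4391 = 73*60 + 11
60 = 5*11 + 5
11 = 2*5 + 1
5 = 5*1 + 0
gcd(60, 4391) = 1, so the inverse exists.
Bézout: 1 = 11*4391 − 805*60.
So 60⁻¹ ≡ −805 ≡ 3586 (mod 4391).

3586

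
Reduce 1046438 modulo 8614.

1046438 = 121·8614 + 4144, so 1046438 ≡ 4144 (mod 8614).

4144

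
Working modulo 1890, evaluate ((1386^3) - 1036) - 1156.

(1386)^3 ≡ 756 (mod 1890)
756 - 1036 = -280 ≡ 1610 (mod 1890)
1610 - 1156 = 454

454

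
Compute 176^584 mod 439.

Using repeated squaring:
584 in binary is 1001001000, i.e. 584 = 512 + 64 + 8.
176^1 ≡ 176 (mod 439)
176^2 ≡ 176^2 = 30976 ≡ 246 (mod 439)
176^4 ≡ 246^2 = 60516 ≡ 373 (mod 439)
176^8 ≡ 373^2 = 139129 ≡ 405 (mod 439)
176^16 ≡ 405^2 = 164025 ≡ 278 (mod 439)
176^32 ≡ 278^2 = 77284 ≡ 20 (mod 439)
176^64 ≡ 20^2 = 400 (mod 439)
176^128 ≡ 400^2 = 160000 ≡ 204 (mod 439)
176^256 ≡ 204^2 = 41616 ≡ 350 (mod 439)
176^512 ≡ 350^2 = 122500 ≡ 19 (mod 439)
176^584 = 176^512 · 176^64 · 176^8 ≡ 19 · 400 · 405 (mod 439).
Accumulate the product:
19 · 400 = 7600 ≡ 137
137 · 405 = 55485 ≡ 171

171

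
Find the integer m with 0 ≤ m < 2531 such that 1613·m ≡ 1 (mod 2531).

1850

2531 = 1×1613 + 918
1613 = 1×918 + 695
918 = 1×695 + 223
695 = 3×223 + 26
223 = 8×26 + 15
26 = 1×15 + 11
15 = 1×11 + 4
11 = 2×4 + 3
4 = 1×3 + 1
3 = 3×1 + 0
gcd(1613, 2531) = 1, so the inverse exists.
Back-substitute for 1:
1 = 1×4 − 1×3
  = −1×11 + 3×4
  = 3×15 − 4×11
  = −4×26 + 7×15
  = 7×223 − 60×26
  = −60×695 + 187×223
  = 187×918 − 247×695
  = −247×1613 + 434×918
  = 434×2531 − 681×1613
So 1613⁻¹ ≡ −681 ≡ 1850 (mod 2531).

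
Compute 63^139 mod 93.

By square-and-multiply:
139 in binary is 10001011, i.e. 139 = 128 + 8 + 2 + 1.
63^1 ≡ 63 (mod 93)
63^2 ≡ 63^2 = 3969 ≡ 63 (mod 93)
63^4 ≡ 63^2 = 3969 ≡ 63 (mod 93)
63^8 ≡ 63^2 = 3969 ≡ 63 (mod 93)
63^16 ≡ 63^2 = 3969 ≡ 63 (mod 93)
63^32 ≡ 63^2 = 3969 ≡ 63 (mod 93)
63^64 ≡ 63^2 = 3969 ≡ 63 (mod 93)
63^128 ≡ 63^2 = 3969 ≡ 63 (mod 93)
63^139 = 63^128 * 63^8 * 63^2 * 63^1 ≡ 63 * 63 * 63 * 63 (mod 93).
Accumulate the product:
63 * 63 = 3969 ≡ 63
63 * 63 = 3969 ≡ 63
63 * 63 = 3969 ≡ 63

63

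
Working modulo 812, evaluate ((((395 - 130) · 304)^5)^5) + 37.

395 - 130 = 265
265 · 304 = 80560 ≡ 172 (mod 812)
(172)^5 ≡ 548 (mod 812)
(548)^5 ≡ 424 (mod 812)
424 + 37 = 461

461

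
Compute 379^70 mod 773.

70 in binary is 1000110, i.e. 70 = 64 + 4 + 2.
379^1 ≡ 379 (mod 773)
379^2 ≡ 379^2 = 143641 ≡ 636 (mod 773)
379^4 ≡ 636^2 = 404496 ≡ 217 (mod 773)
379^8 ≡ 217^2 = 47089 ≡ 709 (mod 773)
379^16 ≡ 709^2 = 502681 ≡ 231 (mod 773)
379^32 ≡ 231^2 = 53361 ≡ 24 (mod 773)
379^64 ≡ 24^2 = 576 (mod 773)
379^70 = 379^64 × 379^4 × 379^2 ≡ 576 × 217 × 636 (mod 773).
Accumulate the product:
576 × 217 = 124992 ≡ 539
539 × 636 = 342804 ≡ 365

365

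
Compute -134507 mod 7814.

-134507 = -18·7814 + 6145, so -134507 ≡ 6145 (mod 7814).

6145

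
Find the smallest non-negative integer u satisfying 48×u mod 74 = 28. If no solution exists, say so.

gcd(48, 74) = 2, and 2 | 28, so solutions exist.
Divide through by 2: 24×u ≡ 14 (mod 37).
24⁻¹ ≡ 17 (mod 37).
u ≡ 17×14 ≡ 16 (mod 37).
The smallest non-negative solution is u = 16.

16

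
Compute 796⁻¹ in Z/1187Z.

85

1187 = 1×796 + 391
796 = 2×391 + 14
391 = 27×14 + 13
14 = 1×13 + 1
13 = 13×1 + 0
gcd(796, 1187) = 1, so the inverse exists.
Back-substitute for 1:
1 = 1×14 − 1×13
  = −1×391 + 28×14
  = 28×796 − 57×391
  = −57×1187 + 85×796
So 796⁻¹ ≡ 85 (mod 1187).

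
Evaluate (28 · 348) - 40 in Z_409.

28 · 348 = 9744 ≡ 337 (mod 409)
337 - 40 = 297

297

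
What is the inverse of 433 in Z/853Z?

197

Apply the Euclidean algorithm and back-substitute:
853 = 1×433 + 420
433 = 1×420 + 13
420 = 32×13 + 4
13 = 3×4 + 1
4 = 4×1 + 0
gcd(433, 853) = 1, so the inverse exists.
Back-substitute for 1:
1 = 1×13 − 3×4
  = −3×420 + 97×13
  = 97×433 − 100×420
  = −100×853 + 197×433
So 433⁻¹ ≡ 197 (mod 853).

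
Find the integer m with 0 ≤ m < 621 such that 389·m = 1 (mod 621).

356

621 = 1×389 + 232
389 = 1×232 + 157
232 = 1×157 + 75
157 = 2×75 + 7
75 = 10×7 + 5
7 = 1×5 + 2
5 = 2×2 + 1
2 = 2×1 + 0
gcd(389, 621) = 1, so the inverse exists.
Back-substitute for 1:
1 = 1×5 − 2×2
  = −2×7 + 3×5
  = 3×75 − 32×7
  = −32×157 + 67×75
  = 67×232 − 99×157
  = −99×389 + 166×232
  = 166×621 − 265×389
So 389⁻¹ ≡ −265 ≡ 356 (mod 621).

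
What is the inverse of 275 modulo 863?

Apply the Euclidean algorithm and back-substitute:
863 = 3*275 + 38
275 = 7*38 + 9
38 = 4*9 + 2
9 = 4*2 + 1
2 = 2*1 + 0
gcd(275, 863) = 1, so the inverse exists.
Bézout: 1 = −123*863 + 386*275.
So 275⁻¹ ≡ 386 (mod 863).

386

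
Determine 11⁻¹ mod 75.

41

Run the extended Euclidean algorithm:
75 = 6×11 + 9
11 = 1×9 + 2
9 = 4×2 + 1
2 = 2×1 + 0
gcd(11, 75) = 1, so the inverse exists.
Back-substitute for 1:
1 = 1×9 − 4×2
  = −4×11 + 5×9
  = 5×75 − 34×11
So 11⁻¹ ≡ −34 ≡ 41 (mod 75).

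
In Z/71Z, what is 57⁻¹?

5

Apply the Euclidean algorithm and back-substitute:
71 = 1·57 + 14
57 = 4·14 + 1
14 = 14·1 + 0
gcd(57, 71) = 1, so the inverse exists.
Back-substitute for 1:
1 = 1·57 − 4·14
  = −4·71 + 5·57
So 57⁻¹ ≡ 5 (mod 71).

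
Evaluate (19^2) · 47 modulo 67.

(19)^2 ≡ 26 (mod 67)
26 · 47 = 1222 ≡ 16 (mod 67)

16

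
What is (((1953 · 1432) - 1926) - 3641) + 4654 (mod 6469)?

1953 · 1432 = 2796696 ≡ 2088 (mod 6469)
2088 - 1926 = 162
162 - 3641 = -3479 ≡ 2990 (mod 6469)
2990 + 4654 = 7644 ≡ 1175 (mod 6469)

1175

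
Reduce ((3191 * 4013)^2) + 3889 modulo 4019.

215

3191 * 4013 = 12805483 ≡ 949 (mod 4019)
(949)^2 ≡ 345 (mod 4019)
345 + 3889 = 4234 ≡ 215 (mod 4019)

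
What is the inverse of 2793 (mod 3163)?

By the extended Euclidean algorithm:
3163 = 1*2793 + 370
2793 = 7*370 + 203
370 = 1*203 + 167
203 = 1*167 + 36
167 = 4*36 + 23
36 = 1*23 + 13
23 = 1*13 + 10
13 = 1*10 + 3
10 = 3*3 + 1
3 = 3*1 + 0
gcd(2793, 3163) = 1, so the inverse exists.
Back-substitute for 1:
1 = 1*10 − 3*3
  = −3*13 + 4*10
  = 4*23 − 7*13
  = −7*36 + 11*23
  = 11*167 − 51*36
  = −51*203 + 62*167
  = 62*370 − 113*203
  = −113*2793 + 853*370
  = 853*3163 − 966*2793
So 2793⁻¹ ≡ −966 ≡ 2197 (mod 3163).

2197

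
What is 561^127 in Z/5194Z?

By square-and-multiply:
127 in binary is 1111111, i.e. 127 = 64 + 32 + 16 + 8 + 4 + 2 + 1.
561^1 ≡ 561 (mod 5194)
561^2 ≡ 561^2 = 314721 ≡ 3081 (mod 5194)
561^4 ≡ 3081^2 = 9492561 ≡ 3123 (mod 5194)
561^8 ≡ 3123^2 = 9753129 ≡ 3991 (mod 5194)
561^16 ≡ 3991^2 = 15928081 ≡ 3277 (mod 5194)
561^32 ≡ 3277^2 = 10738729 ≡ 2731 (mod 5194)
561^64 ≡ 2731^2 = 7458361 ≡ 4971 (mod 5194)
561^127 = 561^64 * 561^32 * 561^16 * 561^8 * 561^4 * 561^2 * 561^1 ≡ 4971 * 2731 * 3277 * 3991 * 3123 * 3081 * 561 (mod 5194).
Accumulate the product:
4971 * 2731 = 13575801 ≡ 3879
3879 * 3277 = 12711483 ≡ 1765
1765 * 3991 = 7044115 ≡ 1051
1051 * 3123 = 3282273 ≡ 4859
4859 * 3081 = 14970579 ≡ 1471
1471 * 561 = 825231 ≡ 4579

4579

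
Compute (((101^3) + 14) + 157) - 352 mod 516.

184

(101)^3 ≡ 365 (mod 516)
365 + 14 = 379
379 + 157 = 536 ≡ 20 (mod 516)
20 - 352 = -332 ≡ 184 (mod 516)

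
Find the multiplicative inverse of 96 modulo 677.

134

Run the extended Euclidean algorithm:
677 = 7*96 + 5
96 = 19*5 + 1
5 = 5*1 + 0
gcd(96, 677) = 1, so the inverse exists.
Bézout: 1 = −19*677 + 134*96.
So 96⁻¹ ≡ 134 (mod 677).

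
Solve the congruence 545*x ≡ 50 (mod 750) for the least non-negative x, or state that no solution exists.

gcd(545, 750) = 5, and 5 | 50, so solutions exist.
Divide through by 5: 109*x ≡ 10 (mod 150).
109⁻¹ ≡ 139 (mod 150).
x ≡ 139*10 ≡ 40 (mod 150).
The smallest non-negative solution is x = 40.

40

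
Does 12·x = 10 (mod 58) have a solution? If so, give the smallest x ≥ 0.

25

gcd(12, 58) = 2, and 2 | 10, so solutions exist.
Divide through by 2: 6·x mod 29 = 5.
6⁻¹ ≡ 5 (mod 29).
x ≡ 5·5 ≡ 25 (mod 29).
The smallest non-negative solution is x = 25.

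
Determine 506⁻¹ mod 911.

By the extended Euclidean algorithm:
911 = 1*506 + 405
506 = 1*405 + 101
405 = 4*101 + 1
101 = 101*1 + 0
gcd(506, 911) = 1, so the inverse exists.
Bézout: 1 = 5*911 − 9*506.
So 506⁻¹ ≡ −9 ≡ 902 (mod 911).

902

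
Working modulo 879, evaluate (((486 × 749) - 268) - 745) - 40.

813

486 × 749 = 364014 ≡ 108 (mod 879)
108 - 268 = -160 ≡ 719 (mod 879)
719 - 745 = -26 ≡ 853 (mod 879)
853 - 40 = 813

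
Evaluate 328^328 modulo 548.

308

328^1 ≡ 328 (mod 548)
328^2 ≡ 328^2 = 107584 ≡ 176 (mod 548)
328^4 ≡ 176^2 = 30976 ≡ 288 (mod 548)
328^8 ≡ 288^2 = 82944 ≡ 196 (mod 548)
328^16 ≡ 196^2 = 38416 ≡ 56 (mod 548)
328^32 ≡ 56^2 = 3136 ≡ 396 (mod 548)
328^64 ≡ 396^2 = 156816 ≡ 88 (mod 548)
328^128 ≡ 88^2 = 7744 ≡ 72 (mod 548)
328^256 ≡ 72^2 = 5184 ≡ 252 (mod 548)
328^328 = 328^256 * 328^64 * 328^8 ≡ 252 * 88 * 196 (mod 548).
Accumulate the product:
252 * 88 = 22176 ≡ 256
256 * 196 = 50176 ≡ 308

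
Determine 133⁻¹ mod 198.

67

By the extended Euclidean algorithm:
198 = 1*133 + 65
133 = 2*65 + 3
65 = 21*3 + 2
3 = 1*2 + 1
2 = 2*1 + 0
gcd(133, 198) = 1, so the inverse exists.
Bézout: 1 = −45*198 + 67*133.
So 133⁻¹ ≡ 67 (mod 198).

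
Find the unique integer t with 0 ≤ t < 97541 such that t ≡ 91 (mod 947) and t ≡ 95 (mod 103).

947⁻¹ mod 103: 947×67 ≡ 1 (mod 103), so 947⁻¹ ≡ 67.
t = 91 + 947×((95 − 91)×67 mod 103) = 91 + 947×62 = 58805.
Check: 58805 mod 947 = 91, 58805 mod 103 = 95. ✓

58805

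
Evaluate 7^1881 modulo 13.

By square-and-multiply:
1881 in binary is 11101011001, i.e. 1881 = 1024 + 512 + 256 + 64 + 16 + 8 + 1.
7^1 ≡ 7 (mod 13)
7^2 ≡ 7^2 = 49 ≡ 10 (mod 13)
7^4 ≡ 10^2 = 100 ≡ 9 (mod 13)
7^8 ≡ 9^2 = 81 ≡ 3 (mod 13)
7^16 ≡ 3^2 = 9 (mod 13)
7^32 ≡ 9^2 = 81 ≡ 3 (mod 13)
7^64 ≡ 3^2 = 9 (mod 13)
7^128 ≡ 9^2 = 81 ≡ 3 (mod 13)
7^256 ≡ 3^2 = 9 (mod 13)
7^512 ≡ 9^2 = 81 ≡ 3 (mod 13)
7^1024 ≡ 3^2 = 9 (mod 13)
7^1881 = 7^1024 * 7^512 * 7^256 * 7^64 * 7^16 * 7^8 * 7^1 ≡ 9 * 3 * 9 * 9 * 9 * 3 * 7 (mod 13).
Accumulate the product:
9 * 3 = 27 ≡ 1
1 * 9 = 9
9 * 9 = 81 ≡ 3
3 * 9 = 27 ≡ 1
1 * 3 = 3
3 * 7 = 21 ≡ 8

8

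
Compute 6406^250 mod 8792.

Using repeated squaring:
250 in binary is 11111010, i.e. 250 = 128 + 64 + 32 + 16 + 8 + 2.
6406^1 ≡ 6406 (mod 8792)
6406^2 ≡ 6406^2 = 41036836 ≡ 4572 (mod 8792)
6406^4 ≡ 4572^2 = 20903184 ≡ 4600 (mod 8792)
6406^8 ≡ 4600^2 = 21160000 ≡ 6448 (mod 8792)
6406^16 ≡ 6448^2 = 41576704 ≡ 8128 (mod 8792)
6406^32 ≡ 8128^2 = 66064384 ≡ 1296 (mod 8792)
6406^64 ≡ 1296^2 = 1679616 ≡ 344 (mod 8792)
6406^128 ≡ 344^2 = 118336 ≡ 4040 (mod 8792)
6406^250 = 6406^128 * 6406^64 * 6406^32 * 6406^16 * 6406^8 * 6406^2 ≡ 4040 * 344 * 1296 * 8128 * 6448 * 4572 (mod 8792).
Accumulate the product:
4040 * 344 = 1389760 ≡ 624
624 * 1296 = 808704 ≡ 8632
8632 * 8128 = 70160896 ≡ 736
736 * 6448 = 4745728 ≡ 6840
6840 * 4572 = 31272480 ≡ 8128

8128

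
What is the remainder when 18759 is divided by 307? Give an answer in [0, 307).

32

18759 = 61*307 + 32, so 18759 ≡ 32 (mod 307).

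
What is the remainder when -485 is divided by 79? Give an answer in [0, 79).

-485 = -7*79 + 68, so -485 ≡ 68 (mod 79).

68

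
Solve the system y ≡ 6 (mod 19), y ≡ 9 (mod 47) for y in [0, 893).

19⁻¹ mod 47: 19·5 ≡ 1 (mod 47), so 19⁻¹ ≡ 5.
y = 6 + 19·((9 − 6)·5 mod 47) = 6 + 19·15 = 291.

291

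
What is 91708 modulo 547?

91708 = 167*547 + 359, so 91708 ≡ 359 (mod 547).

359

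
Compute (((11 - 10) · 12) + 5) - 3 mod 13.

1

11 - 10 = 1
1 · 12 = 12
12 + 5 = 17 ≡ 4 (mod 13)
4 - 3 = 1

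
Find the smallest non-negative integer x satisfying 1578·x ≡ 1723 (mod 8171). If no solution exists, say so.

5785

gcd(1578, 8171) = 1, so a unique solution mod 8171 exists.
1578⁻¹ ≡ 378 (mod 8171).
x ≡ 378·1723 ≡ 5785 (mod 8171).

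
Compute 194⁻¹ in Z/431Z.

20

431 = 2×194 + 43
194 = 4×43 + 22
43 = 1×22 + 21
22 = 1×21 + 1
21 = 21×1 + 0
gcd(194, 431) = 1, so the inverse exists.
Back-substitute for 1:
1 = 1×22 − 1×21
  = −1×43 + 2×22
  = 2×194 − 9×43
  = −9×431 + 20×194
So 194⁻¹ ≡ 20 (mod 431).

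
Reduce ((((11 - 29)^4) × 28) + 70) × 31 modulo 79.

11 - 29 = -18 ≡ 61 (mod 79)
(61)^4 ≡ 64 (mod 79)
64 × 28 = 1792 ≡ 54 (mod 79)
54 + 70 = 124 ≡ 45 (mod 79)
45 × 31 = 1395 ≡ 52 (mod 79)

52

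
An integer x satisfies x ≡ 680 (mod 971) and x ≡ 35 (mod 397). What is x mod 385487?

971⁻¹ mod 397: 971·240 ≡ 1 (mod 397), so 971⁻¹ ≡ 240.
x = 680 + 971·((35 − 680)·240 mod 397) = 680 + 971·30 = 29810.
Check: 29810 mod 971 = 680, 29810 mod 397 = 35. ✓

29810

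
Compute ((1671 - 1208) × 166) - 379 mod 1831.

1408

1671 - 1208 = 463
463 × 166 = 76858 ≡ 1787 (mod 1831)
1787 - 379 = 1408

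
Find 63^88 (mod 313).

88 in binary is 1011000, i.e. 88 = 64 + 16 + 8.
63^1 ≡ 63 (mod 313)
63^2 ≡ 63^2 = 3969 ≡ 213 (mod 313)
63^4 ≡ 213^2 = 45369 ≡ 297 (mod 313)
63^8 ≡ 297^2 = 88209 ≡ 256 (mod 313)
63^16 ≡ 256^2 = 65536 ≡ 119 (mod 313)
63^32 ≡ 119^2 = 14161 ≡ 76 (mod 313)
63^64 ≡ 76^2 = 5776 ≡ 142 (mod 313)
63^88 = 63^64 · 63^16 · 63^8 ≡ 142 · 119 · 256 (mod 313).
Accumulate the product:
142 · 119 = 16898 ≡ 309
309 · 256 = 79104 ≡ 228

228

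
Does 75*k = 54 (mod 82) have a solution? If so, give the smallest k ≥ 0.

gcd(75, 82) = 1, so a unique solution mod 82 exists.
75⁻¹ ≡ 35 (mod 82).
k ≡ 35*54 ≡ 4 (mod 82).

4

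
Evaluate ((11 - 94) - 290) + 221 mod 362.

11 - 94 = -83 ≡ 279 (mod 362)
279 - 290 = -11 ≡ 351 (mod 362)
351 + 221 = 572 ≡ 210 (mod 362)

210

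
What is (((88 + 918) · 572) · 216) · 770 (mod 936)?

0

88 + 918 = 1006 ≡ 70 (mod 936)
70 · 572 = 40040 ≡ 728 (mod 936)
728 · 216 = 157248 ≡ 0 (mod 936)
0 · 770 = 0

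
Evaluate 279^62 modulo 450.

441

62 in binary is 111110, i.e. 62 = 32 + 16 + 8 + 4 + 2.
279^1 ≡ 279 (mod 450)
279^2 ≡ 279^2 = 77841 ≡ 441 (mod 450)
279^4 ≡ 441^2 = 194481 ≡ 81 (mod 450)
279^8 ≡ 81^2 = 6561 ≡ 261 (mod 450)
279^16 ≡ 261^2 = 68121 ≡ 171 (mod 450)
279^32 ≡ 171^2 = 29241 ≡ 441 (mod 450)
279^62 = 279^32 × 279^16 × 279^8 × 279^4 × 279^2 ≡ 441 × 171 × 261 × 81 × 441 (mod 450).
Accumulate the product:
441 × 171 = 75411 ≡ 261
261 × 261 = 68121 ≡ 171
171 × 81 = 13851 ≡ 351
351 × 441 = 154791 ≡ 441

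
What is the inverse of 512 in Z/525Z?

Apply the Euclidean algorithm and back-substitute:
525 = 1×512 + 13
512 = 39×13 + 5
13 = 2×5 + 3
5 = 1×3 + 2
3 = 1×2 + 1
2 = 2×1 + 0
gcd(512, 525) = 1, so the inverse exists.
Back-substitute for 1:
1 = 1×3 − 1×2
  = −1×5 + 2×3
  = 2×13 − 5×5
  = −5×512 + 197×13
  = 197×525 − 202×512
So 512⁻¹ ≡ −202 ≡ 323 (mod 525).

323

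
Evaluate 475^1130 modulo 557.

168

475^1 ≡ 475 (mod 557)
475^2 ≡ 475^2 = 225625 ≡ 40 (mod 557)
475^4 ≡ 40^2 = 1600 ≡ 486 (mod 557)
475^8 ≡ 486^2 = 236196 ≡ 28 (mod 557)
475^16 ≡ 28^2 = 784 ≡ 227 (mod 557)
475^32 ≡ 227^2 = 51529 ≡ 285 (mod 557)
475^64 ≡ 285^2 = 81225 ≡ 460 (mod 557)
475^128 ≡ 460^2 = 211600 ≡ 497 (mod 557)
475^256 ≡ 497^2 = 247009 ≡ 258 (mod 557)
475^512 ≡ 258^2 = 66564 ≡ 281 (mod 557)
475^1024 ≡ 281^2 = 78961 ≡ 424 (mod 557)
475^1130 = 475^1024 × 475^64 × 475^32 × 475^8 × 475^2 ≡ 424 × 460 × 285 × 28 × 40 (mod 557).
Accumulate the product:
424 × 460 = 195040 ≡ 90
90 × 285 = 25650 ≡ 28
28 × 28 = 784 ≡ 227
227 × 40 = 9080 ≡ 168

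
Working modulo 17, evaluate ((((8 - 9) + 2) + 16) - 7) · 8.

12

8 - 9 = -1 ≡ 16 (mod 17)
16 + 2 = 18 ≡ 1 (mod 17)
1 + 16 = 17 ≡ 0 (mod 17)
0 - 7 = -7 ≡ 10 (mod 17)
10 · 8 = 80 ≡ 12 (mod 17)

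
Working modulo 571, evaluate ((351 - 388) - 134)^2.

120

351 - 388 = -37 ≡ 534 (mod 571)
534 - 134 = 400
(400)^2 ≡ 120 (mod 571)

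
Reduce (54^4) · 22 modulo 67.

(54)^4 ≡ 19 (mod 67)
19 · 22 = 418 ≡ 16 (mod 67)

16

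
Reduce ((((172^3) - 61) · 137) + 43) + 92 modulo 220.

214

(172)^3 ≡ 68 (mod 220)
68 - 61 = 7
7 · 137 = 959 ≡ 79 (mod 220)
79 + 43 = 122
122 + 92 = 214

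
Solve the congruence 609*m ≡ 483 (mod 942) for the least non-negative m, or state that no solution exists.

239

gcd(609, 942) = 3, and 3 | 483, so solutions exist.
Divide through by 3: 203*m ≡ 161 mod 314.
203⁻¹ ≡ 99 (mod 314).
m ≡ 99*161 ≡ 239 (mod 314).
The smallest non-negative solution is m = 239.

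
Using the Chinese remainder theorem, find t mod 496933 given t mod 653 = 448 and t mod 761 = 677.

653⁻¹ mod 761: 653*458 ≡ 1 (mod 761), so 653⁻¹ ≡ 458.
t = 448 + 653*((677 − 448)*458 mod 761) = 448 + 653*625 = 408573.
Check: 408573 mod 653 = 448, 408573 mod 761 = 677. ✓

408573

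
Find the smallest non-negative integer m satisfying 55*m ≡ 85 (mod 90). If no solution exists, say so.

gcd(55, 90) = 5, and 5 | 85, so solutions exist.
Divide through by 5: 11*m = 17 (mod 18).
11⁻¹ ≡ 5 (mod 18).
m ≡ 5*17 ≡ 13 (mod 18).
The smallest non-negative solution is m = 13.

13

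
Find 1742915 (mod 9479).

8258

1742915 = 183×9479 + 8258, so 1742915 ≡ 8258 (mod 9479).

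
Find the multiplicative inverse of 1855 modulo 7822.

Run the extended Euclidean algorithm:
7822 = 4*1855 + 402
1855 = 4*402 + 247
402 = 1*247 + 155
247 = 1*155 + 92
155 = 1*92 + 63
92 = 1*63 + 29
63 = 2*29 + 5
29 = 5*5 + 4
5 = 1*4 + 1
4 = 4*1 + 0
gcd(1855, 7822) = 1, so the inverse exists.
Back-substitute for 1:
1 = 1*5 − 1*4
  = −1*29 + 6*5
  = 6*63 − 13*29
  = −13*92 + 19*63
  = 19*155 − 32*92
  = −32*247 + 51*155
  = 51*402 − 83*247
  = −83*1855 + 383*402
  = 383*7822 − 1615*1855
So 1855⁻¹ ≡ −1615 ≡ 6207 (mod 7822).

6207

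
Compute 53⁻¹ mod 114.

71

114 = 2·53 + 8
53 = 6·8 + 5
8 = 1·5 + 3
5 = 1·3 + 2
3 = 1·2 + 1
2 = 2·1 + 0
gcd(53, 114) = 1, so the inverse exists.
Bézout: 1 = 20·114 − 43·53.
So 53⁻¹ ≡ −43 ≡ 71 (mod 114).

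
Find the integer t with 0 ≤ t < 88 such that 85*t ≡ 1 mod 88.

By the extended Euclidean algorithm:
88 = 1×85 + 3
85 = 28×3 + 1
3 = 3×1 + 0
gcd(85, 88) = 1, so the inverse exists.
Back-substitute for 1:
1 = 1×85 − 28×3
  = −28×88 + 29×85
So 85⁻¹ ≡ 29 (mod 88).

29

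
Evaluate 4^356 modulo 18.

16

Compute successive squares:
356 in binary is 101100100, i.e. 356 = 256 + 64 + 32 + 4.
4^1 ≡ 4 (mod 18)
4^2 ≡ 4^2 = 16 (mod 18)
4^4 ≡ 16^2 = 256 ≡ 4 (mod 18)
4^8 ≡ 4^2 = 16 (mod 18)
4^16 ≡ 16^2 = 256 ≡ 4 (mod 18)
4^32 ≡ 4^2 = 16 (mod 18)
4^64 ≡ 16^2 = 256 ≡ 4 (mod 18)
4^128 ≡ 4^2 = 16 (mod 18)
4^256 ≡ 16^2 = 256 ≡ 4 (mod 18)
4^356 = 4^256 · 4^64 · 4^32 · 4^4 ≡ 4 · 4 · 16 · 4 (mod 18).
Accumulate the product:
4 · 4 = 16
16 · 16 = 256 ≡ 4
4 · 4 = 16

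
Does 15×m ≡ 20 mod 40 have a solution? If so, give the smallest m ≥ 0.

4

gcd(15, 40) = 5, and 5 | 20, so solutions exist.
Divide through by 5: 3×m ≡ 4 (mod 8).
3⁻¹ ≡ 3 (mod 8).
m ≡ 3×4 ≡ 4 (mod 8).
The smallest non-negative solution is m = 4.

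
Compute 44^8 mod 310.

44^1 ≡ 44 (mod 310)
44^2 ≡ 44^2 = 1936 ≡ 76 (mod 310)
44^4 ≡ 76^2 = 5776 ≡ 196 (mod 310)
44^8 ≡ 196^2 = 38416 ≡ 286 (mod 310)
So 44^8 ≡ 286 (mod 310).

286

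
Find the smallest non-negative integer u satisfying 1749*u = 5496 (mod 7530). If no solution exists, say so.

gcd(1749, 7530) = 3, and 3 | 5496, so solutions exist.
Divide through by 3: 583*u mod 2510 = 1832.
583⁻¹ ≡ 1537 (mod 2510).
u ≡ 1537*1832 ≡ 2074 (mod 2510).
The smallest non-negative solution is u = 2074.

2074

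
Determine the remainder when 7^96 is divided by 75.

1

By square-and-multiply:
96 in binary is 1100000, i.e. 96 = 64 + 32.
7^1 ≡ 7 (mod 75)
7^2 ≡ 7^2 = 49 (mod 75)
7^4 ≡ 49^2 = 2401 ≡ 1 (mod 75)
7^8 ≡ 1^2 = 1 (mod 75)
7^16 ≡ 1^2 = 1 (mod 75)
7^32 ≡ 1^2 = 1 (mod 75)
7^64 ≡ 1^2 = 1 (mod 75)
7^96 = 7^64 · 7^32 ≡ 1 · 1 (mod 75).
1 · 1 = 1 ≡ 1 (mod 75).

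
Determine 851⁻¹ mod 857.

By the extended Euclidean algorithm:
857 = 1*851 + 6
851 = 141*6 + 5
6 = 1*5 + 1
5 = 5*1 + 0
gcd(851, 857) = 1, so the inverse exists.
Back-substitute for 1:
1 = 1*6 − 1*5
  = −1*851 + 142*6
  = 142*857 − 143*851
So 851⁻¹ ≡ −143 ≡ 714 (mod 857).

714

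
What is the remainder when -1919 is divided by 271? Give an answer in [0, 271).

249

-1919 = -8*271 + 249, so -1919 ≡ 249 (mod 271).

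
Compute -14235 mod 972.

345

-14235 = -15×972 + 345, so -14235 ≡ 345 (mod 972).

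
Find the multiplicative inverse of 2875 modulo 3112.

1707

3112 = 1×2875 + 237
2875 = 12×237 + 31
237 = 7×31 + 20
31 = 1×20 + 11
20 = 1×11 + 9
11 = 1×9 + 2
9 = 4×2 + 1
2 = 2×1 + 0
gcd(2875, 3112) = 1, so the inverse exists.
Bézout: 1 = 1298×3112 − 1405×2875.
So 2875⁻¹ ≡ −1405 ≡ 1707 (mod 3112).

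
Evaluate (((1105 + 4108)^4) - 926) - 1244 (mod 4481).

3365

1105 + 4108 = 5213 ≡ 732 (mod 4481)
(732)^4 ≡ 1054 (mod 4481)
1054 - 926 = 128
128 - 1244 = -1116 ≡ 3365 (mod 4481)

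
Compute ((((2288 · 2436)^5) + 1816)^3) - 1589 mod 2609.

195

2288 · 2436 = 5573568 ≡ 744 (mod 2609)
(744)^5 ≡ 2563 (mod 2609)
2563 + 1816 = 4379 ≡ 1770 (mod 2609)
(1770)^3 ≡ 1784 (mod 2609)
1784 - 1589 = 195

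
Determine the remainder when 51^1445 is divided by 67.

1445 in binary is 10110100101, i.e. 1445 = 1024 + 256 + 128 + 32 + 4 + 1.
51^1 ≡ 51 (mod 67)
51^2 ≡ 51^2 = 2601 ≡ 55 (mod 67)
51^4 ≡ 55^2 = 3025 ≡ 10 (mod 67)
51^8 ≡ 10^2 = 100 ≡ 33 (mod 67)
51^16 ≡ 33^2 = 1089 ≡ 17 (mod 67)
51^32 ≡ 17^2 = 289 ≡ 21 (mod 67)
51^64 ≡ 21^2 = 441 ≡ 39 (mod 67)
51^128 ≡ 39^2 = 1521 ≡ 47 (mod 67)
51^256 ≡ 47^2 = 2209 ≡ 65 (mod 67)
51^512 ≡ 65^2 = 4225 ≡ 4 (mod 67)
51^1024 ≡ 4^2 = 16 (mod 67)
51^1445 = 51^1024 * 51^256 * 51^128 * 51^32 * 51^4 * 51^1 ≡ 16 * 65 * 47 * 21 * 10 * 51 (mod 67).
Accumulate the product:
16 * 65 = 1040 ≡ 35
35 * 47 = 1645 ≡ 37
37 * 21 = 777 ≡ 40
40 * 10 = 400 ≡ 65
65 * 51 = 3315 ≡ 32

32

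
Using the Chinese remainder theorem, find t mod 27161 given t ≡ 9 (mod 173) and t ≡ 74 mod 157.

19385

173⁻¹ mod 157: 173×108 ≡ 1 (mod 157), so 173⁻¹ ≡ 108.
t = 9 + 173×((74 − 9)×108 mod 157) = 9 + 173×112 = 19385.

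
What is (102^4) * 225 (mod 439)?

(102)^4 ≡ 303 (mod 439)
303 * 225 = 68175 ≡ 130 (mod 439)

130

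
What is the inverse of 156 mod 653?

Apply the Euclidean algorithm and back-substitute:
653 = 4*156 + 29
156 = 5*29 + 11
29 = 2*11 + 7
11 = 1*7 + 4
7 = 1*4 + 3
4 = 1*3 + 1
3 = 3*1 + 0
gcd(156, 653) = 1, so the inverse exists.
Back-substitute for 1:
1 = 1*4 − 1*3
  = −1*7 + 2*4
  = 2*11 − 3*7
  = −3*29 + 8*11
  = 8*156 − 43*29
  = −43*653 + 180*156
So 156⁻¹ ≡ 180 (mod 653).

180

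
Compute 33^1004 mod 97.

96

Using repeated squaring:
1004 in binary is 1111101100, i.e. 1004 = 512 + 256 + 128 + 64 + 32 + 8 + 4.
33^1 ≡ 33 (mod 97)
33^2 ≡ 33^2 = 1089 ≡ 22 (mod 97)
33^4 ≡ 22^2 = 484 ≡ 96 (mod 97)
33^8 ≡ 96^2 = 9216 ≡ 1 (mod 97)
33^16 ≡ 1^2 = 1 (mod 97)
33^32 ≡ 1^2 = 1 (mod 97)
33^64 ≡ 1^2 = 1 (mod 97)
33^128 ≡ 1^2 = 1 (mod 97)
33^256 ≡ 1^2 = 1 (mod 97)
33^512 ≡ 1^2 = 1 (mod 97)
33^1004 = 33^512 * 33^256 * 33^128 * 33^64 * 33^32 * 33^8 * 33^4 ≡ 1 * 1 * 1 * 1 * 1 * 1 * 96 (mod 97).
Accumulate the product:
1 * 1 = 1
1 * 1 = 1
1 * 1 = 1
1 * 1 = 1
1 * 1 = 1
1 * 96 = 96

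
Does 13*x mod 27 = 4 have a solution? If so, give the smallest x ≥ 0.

19

gcd(13, 27) = 1, so a unique solution mod 27 exists.
13⁻¹ ≡ 25 (mod 27).
x ≡ 25*4 ≡ 19 (mod 27).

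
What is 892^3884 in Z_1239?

289

Compute successive squares:
892^1 ≡ 892 (mod 1239)
892^2 ≡ 892^2 = 795664 ≡ 226 (mod 1239)
892^4 ≡ 226^2 = 51076 ≡ 277 (mod 1239)
892^8 ≡ 277^2 = 76729 ≡ 1150 (mod 1239)
892^16 ≡ 1150^2 = 1322500 ≡ 487 (mod 1239)
892^32 ≡ 487^2 = 237169 ≡ 520 (mod 1239)
892^64 ≡ 520^2 = 270400 ≡ 298 (mod 1239)
892^128 ≡ 298^2 = 88804 ≡ 835 (mod 1239)
892^256 ≡ 835^2 = 697225 ≡ 907 (mod 1239)
892^512 ≡ 907^2 = 822649 ≡ 1192 (mod 1239)
892^1024 ≡ 1192^2 = 1420864 ≡ 970 (mod 1239)
892^2048 ≡ 970^2 = 940900 ≡ 499 (mod 1239)
892^3884 = 892^2048 * 892^1024 * 892^512 * 892^256 * 892^32 * 892^8 * 892^4 ≡ 499 * 970 * 1192 * 907 * 520 * 1150 * 277 (mod 1239).
Accumulate the product:
499 * 970 = 484030 ≡ 820
820 * 1192 = 977440 ≡ 1108
1108 * 907 = 1004956 ≡ 127
127 * 520 = 66040 ≡ 373
373 * 1150 = 428950 ≡ 256
256 * 277 = 70912 ≡ 289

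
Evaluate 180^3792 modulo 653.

357

Compute successive squares:
180^1 ≡ 180 (mod 653)
180^2 ≡ 180^2 = 32400 ≡ 403 (mod 653)
180^4 ≡ 403^2 = 162409 ≡ 465 (mod 653)
180^8 ≡ 465^2 = 216225 ≡ 82 (mod 653)
180^16 ≡ 82^2 = 6724 ≡ 194 (mod 653)
180^32 ≡ 194^2 = 37636 ≡ 415 (mod 653)
180^64 ≡ 415^2 = 172225 ≡ 486 (mod 653)
180^128 ≡ 486^2 = 236196 ≡ 463 (mod 653)
180^256 ≡ 463^2 = 214369 ≡ 185 (mod 653)
180^512 ≡ 185^2 = 34225 ≡ 269 (mod 653)
180^1024 ≡ 269^2 = 72361 ≡ 531 (mod 653)
180^2048 ≡ 531^2 = 281961 ≡ 518 (mod 653)
180^3792 = 180^2048 * 180^1024 * 180^512 * 180^128 * 180^64 * 180^16 ≡ 518 * 531 * 269 * 463 * 486 * 194 (mod 653).
Accumulate the product:
518 * 531 = 275058 ≡ 145
145 * 269 = 39005 ≡ 478
478 * 463 = 221314 ≡ 600
600 * 486 = 291600 ≡ 362
362 * 194 = 70228 ≡ 357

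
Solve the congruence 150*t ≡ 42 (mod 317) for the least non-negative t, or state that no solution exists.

gcd(150, 317) = 1, so a unique solution mod 317 exists.
150⁻¹ ≡ 205 (mod 317).
t ≡ 205*42 ≡ 51 (mod 317).

51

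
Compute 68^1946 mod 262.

244

By square-and-multiply:
1946 in binary is 11110011010, i.e. 1946 = 1024 + 512 + 256 + 128 + 16 + 8 + 2.
68^1 ≡ 68 (mod 262)
68^2 ≡ 68^2 = 4624 ≡ 170 (mod 262)
68^4 ≡ 170^2 = 28900 ≡ 80 (mod 262)
68^8 ≡ 80^2 = 6400 ≡ 112 (mod 262)
68^16 ≡ 112^2 = 12544 ≡ 230 (mod 262)
68^32 ≡ 230^2 = 52900 ≡ 238 (mod 262)
68^64 ≡ 238^2 = 56644 ≡ 52 (mod 262)
68^128 ≡ 52^2 = 2704 ≡ 84 (mod 262)
68^256 ≡ 84^2 = 7056 ≡ 244 (mod 262)
68^512 ≡ 244^2 = 59536 ≡ 62 (mod 262)
68^1024 ≡ 62^2 = 3844 ≡ 176 (mod 262)
68^1946 = 68^1024 × 68^512 × 68^256 × 68^128 × 68^16 × 68^8 × 68^2 ≡ 176 × 62 × 244 × 84 × 230 × 112 × 170 (mod 262).
Accumulate the product:
176 × 62 = 10912 ≡ 170
170 × 244 = 41480 ≡ 84
84 × 84 = 7056 ≡ 244
244 × 230 = 56120 ≡ 52
52 × 112 = 5824 ≡ 60
60 × 170 = 10200 ≡ 244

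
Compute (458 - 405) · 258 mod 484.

458 - 405 = 53
53 · 258 = 13674 ≡ 122 (mod 484)

122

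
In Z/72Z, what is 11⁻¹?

By the extended Euclidean algorithm:
72 = 6·11 + 6
11 = 1·6 + 5
6 = 1·5 + 1
5 = 5·1 + 0
gcd(11, 72) = 1, so the inverse exists.
Bézout: 1 = 2·72 − 13·11.
So 11⁻¹ ≡ −13 ≡ 59 (mod 72).

59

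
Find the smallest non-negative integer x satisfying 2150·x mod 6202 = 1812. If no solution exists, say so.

272

gcd(2150, 6202) = 2, and 2 | 1812, so solutions exist.
Divide through by 2: 1075·x ≡ 906 (mod 3101).
1075⁻¹ ≡ 3026 (mod 3101).
x ≡ 3026·906 ≡ 272 (mod 3101).
The smallest non-negative solution is x = 272.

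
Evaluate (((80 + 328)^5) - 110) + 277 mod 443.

80 + 328 = 408
(408)^5 ≡ 205 (mod 443)
205 - 110 = 95
95 + 277 = 372

372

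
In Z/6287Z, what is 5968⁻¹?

Run the extended Euclidean algorithm:
6287 = 1·5968 + 319
5968 = 18·319 + 226
319 = 1·226 + 93
226 = 2·93 + 40
93 = 2·40 + 13
40 = 3·13 + 1
13 = 13·1 + 0
gcd(5968, 6287) = 1, so the inverse exists.
Bézout: 1 = −449·6287 + 473·5968.
So 5968⁻¹ ≡ 473 (mod 6287).

473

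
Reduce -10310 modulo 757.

288

-10310 = -14×757 + 288, so -10310 ≡ 288 (mod 757).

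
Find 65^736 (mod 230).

75

736 in binary is 1011100000, i.e. 736 = 512 + 128 + 64 + 32.
65^1 ≡ 65 (mod 230)
65^2 ≡ 65^2 = 4225 ≡ 85 (mod 230)
65^4 ≡ 85^2 = 7225 ≡ 95 (mod 230)
65^8 ≡ 95^2 = 9025 ≡ 55 (mod 230)
65^16 ≡ 55^2 = 3025 ≡ 35 (mod 230)
65^32 ≡ 35^2 = 1225 ≡ 75 (mod 230)
65^64 ≡ 75^2 = 5625 ≡ 105 (mod 230)
65^128 ≡ 105^2 = 11025 ≡ 215 (mod 230)
65^256 ≡ 215^2 = 46225 ≡ 225 (mod 230)
65^512 ≡ 225^2 = 50625 ≡ 25 (mod 230)
65^736 = 65^512 · 65^128 · 65^64 · 65^32 ≡ 25 · 215 · 105 · 75 (mod 230).
Accumulate the product:
25 · 215 = 5375 ≡ 85
85 · 105 = 8925 ≡ 185
185 · 75 = 13875 ≡ 75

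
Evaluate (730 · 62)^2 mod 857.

211

730 · 62 = 45260 ≡ 696 (mod 857)
(696)^2 ≡ 211 (mod 857)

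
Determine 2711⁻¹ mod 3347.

942

3347 = 1*2711 + 636
2711 = 4*636 + 167
636 = 3*167 + 135
167 = 1*135 + 32
135 = 4*32 + 7
32 = 4*7 + 4
7 = 1*4 + 3
4 = 1*3 + 1
3 = 3*1 + 0
gcd(2711, 3347) = 1, so the inverse exists.
Bézout: 1 = −763*3347 + 942*2711.
So 2711⁻¹ ≡ 942 (mod 3347).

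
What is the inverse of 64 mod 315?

Run the extended Euclidean algorithm:
315 = 4·64 + 59
64 = 1·59 + 5
59 = 11·5 + 4
5 = 1·4 + 1
4 = 4·1 + 0
gcd(64, 315) = 1, so the inverse exists.
Bézout: 1 = −13·315 + 64·64.
So 64⁻¹ ≡ 64 (mod 315).

64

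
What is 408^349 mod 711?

36

Using repeated squaring:
349 in binary is 101011101, i.e. 349 = 256 + 64 + 16 + 8 + 4 + 1.
408^1 ≡ 408 (mod 711)
408^2 ≡ 408^2 = 166464 ≡ 90 (mod 711)
408^4 ≡ 90^2 = 8100 ≡ 279 (mod 711)
408^8 ≡ 279^2 = 77841 ≡ 342 (mod 711)
408^16 ≡ 342^2 = 116964 ≡ 360 (mod 711)
408^32 ≡ 360^2 = 129600 ≡ 198 (mod 711)
408^64 ≡ 198^2 = 39204 ≡ 99 (mod 711)
408^128 ≡ 99^2 = 9801 ≡ 558 (mod 711)
408^256 ≡ 558^2 = 311364 ≡ 657 (mod 711)
408^349 = 408^256 × 408^64 × 408^16 × 408^8 × 408^4 × 408^1 ≡ 657 × 99 × 360 × 342 × 279 × 408 (mod 711).
Accumulate the product:
657 × 99 = 65043 ≡ 342
342 × 360 = 123120 ≡ 117
117 × 342 = 40014 ≡ 198
198 × 279 = 55242 ≡ 495
495 × 408 = 201960 ≡ 36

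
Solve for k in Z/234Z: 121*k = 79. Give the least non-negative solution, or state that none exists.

49

gcd(121, 234) = 1, so a unique solution mod 234 exists.
121⁻¹ ≡ 205 (mod 234).
k ≡ 205*79 ≡ 49 (mod 234).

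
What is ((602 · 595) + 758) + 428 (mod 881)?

809

602 · 595 = 358190 ≡ 504 (mod 881)
504 + 758 = 1262 ≡ 381 (mod 881)
381 + 428 = 809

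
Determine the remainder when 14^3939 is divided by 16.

0

By square-and-multiply:
3939 in binary is 111101100011, i.e. 3939 = 2048 + 1024 + 512 + 256 + 64 + 32 + 2 + 1.
14^1 ≡ 14 (mod 16)
14^2 ≡ 14^2 = 196 ≡ 4 (mod 16)
14^4 ≡ 4^2 = 16 ≡ 0 (mod 16)
14^8 ≡ 0^2 = 0 (mod 16)
14^16 ≡ 0^2 = 0 (mod 16)
14^32 ≡ 0^2 = 0 (mod 16)
14^64 ≡ 0^2 = 0 (mod 16)
14^128 ≡ 0^2 = 0 (mod 16)
14^256 ≡ 0^2 = 0 (mod 16)
14^512 ≡ 0^2 = 0 (mod 16)
14^1024 ≡ 0^2 = 0 (mod 16)
14^2048 ≡ 0^2 = 0 (mod 16)
14^3939 = 14^2048 * 14^1024 * 14^512 * 14^256 * 14^64 * 14^32 * 14^2 * 14^1 ≡ 0 * 0 * 0 * 0 * 0 * 0 * 4 * 14 (mod 16).
Accumulate the product:
0 * 0 = 0
0 * 0 = 0
0 * 0 = 0
0 * 0 = 0
0 * 0 = 0
0 * 4 = 0
0 * 14 = 0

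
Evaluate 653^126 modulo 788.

769

653^1 ≡ 653 (mod 788)
653^2 ≡ 653^2 = 426409 ≡ 101 (mod 788)
653^4 ≡ 101^2 = 10201 ≡ 745 (mod 788)
653^8 ≡ 745^2 = 555025 ≡ 273 (mod 788)
653^16 ≡ 273^2 = 74529 ≡ 457 (mod 788)
653^32 ≡ 457^2 = 208849 ≡ 29 (mod 788)
653^64 ≡ 29^2 = 841 ≡ 53 (mod 788)
653^126 = 653^64 * 653^32 * 653^16 * 653^8 * 653^4 * 653^2 ≡ 53 * 29 * 457 * 273 * 745 * 101 (mod 788).
Accumulate the product:
53 * 29 = 1537 ≡ 749
749 * 457 = 342293 ≡ 301
301 * 273 = 82173 ≡ 221
221 * 745 = 164645 ≡ 741
741 * 101 = 74841 ≡ 769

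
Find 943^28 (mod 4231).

1941

28 in binary is 11100, i.e. 28 = 16 + 8 + 4.
943^1 ≡ 943 (mod 4231)
943^2 ≡ 943^2 = 889249 ≡ 739 (mod 4231)
943^4 ≡ 739^2 = 546121 ≡ 322 (mod 4231)
943^8 ≡ 322^2 = 103684 ≡ 2140 (mod 4231)
943^16 ≡ 2140^2 = 4579600 ≡ 1658 (mod 4231)
943^28 = 943^16 × 943^8 × 943^4 ≡ 1658 × 2140 × 322 (mod 4231).
Accumulate the product:
1658 × 2140 = 3548120 ≡ 2542
2542 × 322 = 818524 ≡ 1941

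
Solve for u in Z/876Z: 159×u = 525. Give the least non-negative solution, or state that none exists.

gcd(159, 876) = 3, and 3 | 525, so solutions exist.
Divide through by 3: 53×u ≡ 175 (mod 292).
53⁻¹ ≡ 281 (mod 292).
u ≡ 281×175 ≡ 119 (mod 292).
The smallest non-negative solution is u = 119.

119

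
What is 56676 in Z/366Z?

56676 = 154·366 + 312, so 56676 ≡ 312 (mod 366).

312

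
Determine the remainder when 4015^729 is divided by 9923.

6884

Compute successive squares:
729 in binary is 1011011001, i.e. 729 = 512 + 128 + 64 + 16 + 8 + 1.
4015^1 ≡ 4015 (mod 9923)
4015^2 ≡ 4015^2 = 16120225 ≡ 5273 (mod 9923)
4015^4 ≡ 5273^2 = 27804529 ≡ 283 (mod 9923)
4015^8 ≡ 283^2 = 80089 ≡ 705 (mod 9923)
4015^16 ≡ 705^2 = 497025 ≡ 875 (mod 9923)
4015^32 ≡ 875^2 = 765625 ≡ 1554 (mod 9923)
4015^64 ≡ 1554^2 = 2414916 ≡ 3627 (mod 9923)
4015^128 ≡ 3627^2 = 13155129 ≡ 7154 (mod 9923)
4015^256 ≡ 7154^2 = 51179716 ≡ 6805 (mod 9923)
4015^512 ≡ 6805^2 = 46308025 ≡ 7307 (mod 9923)
4015^729 = 4015^512 · 4015^128 · 4015^64 · 4015^16 · 4015^8 · 4015^1 ≡ 7307 · 7154 · 3627 · 875 · 705 · 4015 (mod 9923).
Accumulate the product:
7307 · 7154 = 52274278 ≡ 9837
9837 · 3627 = 35678799 ≡ 5614
5614 · 875 = 4912250 ≡ 365
365 · 705 = 257325 ≡ 9250
9250 · 4015 = 37138750 ≡ 6884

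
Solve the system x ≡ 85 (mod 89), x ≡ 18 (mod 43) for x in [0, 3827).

3200

89⁻¹ mod 43: 89*29 ≡ 1 (mod 43), so 89⁻¹ ≡ 29.
x = 85 + 89*((18 − 85)*29 mod 43) = 85 + 89*35 = 3200.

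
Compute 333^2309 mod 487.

199

Using repeated squaring:
2309 in binary is 100100000101, i.e. 2309 = 2048 + 256 + 4 + 1.
333^1 ≡ 333 (mod 487)
333^2 ≡ 333^2 = 110889 ≡ 340 (mod 487)
333^4 ≡ 340^2 = 115600 ≡ 181 (mod 487)
333^8 ≡ 181^2 = 32761 ≡ 132 (mod 487)
333^16 ≡ 132^2 = 17424 ≡ 379 (mod 487)
333^32 ≡ 379^2 = 143641 ≡ 463 (mod 487)
333^64 ≡ 463^2 = 214369 ≡ 89 (mod 487)
333^128 ≡ 89^2 = 7921 ≡ 129 (mod 487)
333^256 ≡ 129^2 = 16641 ≡ 83 (mod 487)
333^512 ≡ 83^2 = 6889 ≡ 71 (mod 487)
333^1024 ≡ 71^2 = 5041 ≡ 171 (mod 487)
333^2048 ≡ 171^2 = 29241 ≡ 21 (mod 487)
333^2309 = 333^2048 × 333^256 × 333^4 × 333^1 ≡ 21 × 83 × 181 × 333 (mod 487).
Accumulate the product:
21 × 83 = 1743 ≡ 282
282 × 181 = 51042 ≡ 394
394 × 333 = 131202 ≡ 199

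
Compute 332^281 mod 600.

Using repeated squaring:
281 in binary is 100011001, i.e. 281 = 256 + 16 + 8 + 1.
332^1 ≡ 332 (mod 600)
332^2 ≡ 332^2 = 110224 ≡ 424 (mod 600)
332^4 ≡ 424^2 = 179776 ≡ 376 (mod 600)
332^8 ≡ 376^2 = 141376 ≡ 376 (mod 600)
332^16 ≡ 376^2 = 141376 ≡ 376 (mod 600)
332^32 ≡ 376^2 = 141376 ≡ 376 (mod 600)
332^64 ≡ 376^2 = 141376 ≡ 376 (mod 600)
332^128 ≡ 376^2 = 141376 ≡ 376 (mod 600)
332^256 ≡ 376^2 = 141376 ≡ 376 (mod 600)
332^281 = 332^256 × 332^16 × 332^8 × 332^1 ≡ 376 × 376 × 376 × 332 (mod 600).
Accumulate the product:
376 × 376 = 141376 ≡ 376
376 × 376 = 141376 ≡ 376
376 × 332 = 124832 ≡ 32

32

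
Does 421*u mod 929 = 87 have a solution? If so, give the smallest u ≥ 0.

927

gcd(421, 929) = 1, so a unique solution mod 929 exists.
421⁻¹ ≡ 331 (mod 929).
u ≡ 331*87 ≡ 927 (mod 929).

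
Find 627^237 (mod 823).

Using repeated squaring:
237 in binary is 11101101, i.e. 237 = 128 + 64 + 32 + 8 + 4 + 1.
627^1 ≡ 627 (mod 823)
627^2 ≡ 627^2 = 393129 ≡ 558 (mod 823)
627^4 ≡ 558^2 = 311364 ≡ 270 (mod 823)
627^8 ≡ 270^2 = 72900 ≡ 476 (mod 823)
627^16 ≡ 476^2 = 226576 ≡ 251 (mod 823)
627^32 ≡ 251^2 = 63001 ≡ 453 (mod 823)
627^64 ≡ 453^2 = 205209 ≡ 282 (mod 823)
627^128 ≡ 282^2 = 79524 ≡ 516 (mod 823)
627^237 = 627^128 * 627^64 * 627^32 * 627^8 * 627^4 * 627^1 ≡ 516 * 282 * 453 * 476 * 270 * 627 (mod 823).
Accumulate the product:
516 * 282 = 145512 ≡ 664
664 * 453 = 300792 ≡ 397
397 * 476 = 188972 ≡ 505
505 * 270 = 136350 ≡ 555
555 * 627 = 347985 ≡ 679

679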